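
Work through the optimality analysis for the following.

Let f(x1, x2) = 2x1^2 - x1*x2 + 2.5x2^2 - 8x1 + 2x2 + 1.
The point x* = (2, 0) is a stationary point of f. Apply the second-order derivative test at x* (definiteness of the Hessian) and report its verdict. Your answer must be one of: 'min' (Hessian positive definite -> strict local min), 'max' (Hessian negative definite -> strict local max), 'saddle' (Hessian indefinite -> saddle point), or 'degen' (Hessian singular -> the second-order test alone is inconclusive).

Compute the Hessian H = grad^2 f:
  H = [[4, -1], [-1, 5]]
Verify stationarity: grad f(x*) = H x* + g = (0, 0).
Eigenvalues of H: 3.382, 5.618.
Both eigenvalues > 0, so H is positive definite -> x* is a strict local min.

min


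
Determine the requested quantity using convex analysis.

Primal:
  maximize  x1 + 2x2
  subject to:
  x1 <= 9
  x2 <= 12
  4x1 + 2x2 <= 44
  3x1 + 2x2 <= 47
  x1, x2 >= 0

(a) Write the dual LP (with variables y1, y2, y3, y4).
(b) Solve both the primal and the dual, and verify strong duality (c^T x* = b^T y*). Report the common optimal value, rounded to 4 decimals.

The standard primal-dual pair for 'max c^T x s.t. A x <= b, x >= 0' is:
  Dual:  min b^T y  s.t.  A^T y >= c,  y >= 0.

So the dual LP is:
  minimize  9y1 + 12y2 + 44y3 + 47y4
  subject to:
    y1 + 4y3 + 3y4 >= 1
    y2 + 2y3 + 2y4 >= 2
    y1, y2, y3, y4 >= 0

Solving the primal: x* = (5, 12).
  primal value c^T x* = 29.
Solving the dual: y* = (0, 1.5, 0.25, 0).
  dual value b^T y* = 29.
Strong duality: c^T x* = b^T y*. Confirmed.

29


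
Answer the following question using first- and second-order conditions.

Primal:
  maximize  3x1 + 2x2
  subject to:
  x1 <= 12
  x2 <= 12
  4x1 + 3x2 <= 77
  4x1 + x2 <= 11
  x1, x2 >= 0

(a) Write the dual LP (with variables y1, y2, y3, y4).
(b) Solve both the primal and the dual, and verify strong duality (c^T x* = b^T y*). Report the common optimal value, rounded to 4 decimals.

The standard primal-dual pair for 'max c^T x s.t. A x <= b, x >= 0' is:
  Dual:  min b^T y  s.t.  A^T y >= c,  y >= 0.

So the dual LP is:
  minimize  12y1 + 12y2 + 77y3 + 11y4
  subject to:
    y1 + 4y3 + 4y4 >= 3
    y2 + 3y3 + y4 >= 2
    y1, y2, y3, y4 >= 0

Solving the primal: x* = (0, 11).
  primal value c^T x* = 22.
Solving the dual: y* = (0, 0, 0, 2).
  dual value b^T y* = 22.
Strong duality: c^T x* = b^T y*. Confirmed.

22


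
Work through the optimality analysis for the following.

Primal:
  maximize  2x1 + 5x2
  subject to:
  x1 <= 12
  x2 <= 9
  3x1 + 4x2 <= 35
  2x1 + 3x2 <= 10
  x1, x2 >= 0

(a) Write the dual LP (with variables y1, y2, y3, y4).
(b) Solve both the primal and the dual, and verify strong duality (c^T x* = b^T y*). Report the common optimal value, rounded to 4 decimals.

The standard primal-dual pair for 'max c^T x s.t. A x <= b, x >= 0' is:
  Dual:  min b^T y  s.t.  A^T y >= c,  y >= 0.

So the dual LP is:
  minimize  12y1 + 9y2 + 35y3 + 10y4
  subject to:
    y1 + 3y3 + 2y4 >= 2
    y2 + 4y3 + 3y4 >= 5
    y1, y2, y3, y4 >= 0

Solving the primal: x* = (0, 3.3333).
  primal value c^T x* = 16.6667.
Solving the dual: y* = (0, 0, 0, 1.6667).
  dual value b^T y* = 16.6667.
Strong duality: c^T x* = b^T y*. Confirmed.

16.6667


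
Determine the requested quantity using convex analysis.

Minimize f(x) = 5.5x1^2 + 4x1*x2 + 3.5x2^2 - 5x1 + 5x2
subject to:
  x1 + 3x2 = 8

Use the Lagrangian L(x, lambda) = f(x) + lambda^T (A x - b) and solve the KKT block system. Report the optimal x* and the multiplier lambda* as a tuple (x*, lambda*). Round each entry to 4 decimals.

Form the Lagrangian:
  L(x, lambda) = (1/2) x^T Q x + c^T x + lambda^T (A x - b)
Stationarity (grad_x L = 0): Q x + c + A^T lambda = 0.
Primal feasibility: A x = b.

This gives the KKT block system:
  [ Q   A^T ] [ x     ]   [-c ]
  [ A    0  ] [ lambda ] = [ b ]

Solving the linear system:
  x*      = (0.2439, 2.5854)
  lambda* = (-8.0244)
  f(x*)   = 37.9512

x* = (0.2439, 2.5854), lambda* = (-8.0244)


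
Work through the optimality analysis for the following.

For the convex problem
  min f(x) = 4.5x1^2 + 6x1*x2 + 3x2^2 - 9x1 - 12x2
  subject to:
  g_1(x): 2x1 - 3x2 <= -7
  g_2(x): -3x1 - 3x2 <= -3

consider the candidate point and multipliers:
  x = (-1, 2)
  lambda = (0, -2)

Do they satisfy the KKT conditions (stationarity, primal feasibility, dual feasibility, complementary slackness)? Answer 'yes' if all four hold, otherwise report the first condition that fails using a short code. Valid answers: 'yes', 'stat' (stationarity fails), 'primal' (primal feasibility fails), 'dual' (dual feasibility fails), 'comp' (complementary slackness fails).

Gradient of f: grad f(x) = Q x + c = (-6, -6)
Constraint values g_i(x) = a_i^T x - b_i:
  g_1((-1, 2)) = -1
  g_2((-1, 2)) = 0
Stationarity residual: grad f(x) + sum_i lambda_i a_i = (0, 0)
  -> stationarity OK
Primal feasibility (all g_i <= 0): OK
Dual feasibility (all lambda_i >= 0): FAILS
Complementary slackness (lambda_i * g_i(x) = 0 for all i): OK

Verdict: the first failing condition is dual_feasibility -> dual.

dual


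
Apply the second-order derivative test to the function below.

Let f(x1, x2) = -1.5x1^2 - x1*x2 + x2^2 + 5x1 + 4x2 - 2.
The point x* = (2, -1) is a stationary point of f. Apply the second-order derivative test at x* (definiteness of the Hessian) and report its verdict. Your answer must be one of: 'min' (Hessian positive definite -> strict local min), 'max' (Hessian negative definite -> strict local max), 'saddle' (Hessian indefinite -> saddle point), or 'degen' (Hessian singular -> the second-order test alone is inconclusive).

Compute the Hessian H = grad^2 f:
  H = [[-3, -1], [-1, 2]]
Verify stationarity: grad f(x*) = H x* + g = (0, 0).
Eigenvalues of H: -3.1926, 2.1926.
Eigenvalues have mixed signs, so H is indefinite -> x* is a saddle point.

saddle


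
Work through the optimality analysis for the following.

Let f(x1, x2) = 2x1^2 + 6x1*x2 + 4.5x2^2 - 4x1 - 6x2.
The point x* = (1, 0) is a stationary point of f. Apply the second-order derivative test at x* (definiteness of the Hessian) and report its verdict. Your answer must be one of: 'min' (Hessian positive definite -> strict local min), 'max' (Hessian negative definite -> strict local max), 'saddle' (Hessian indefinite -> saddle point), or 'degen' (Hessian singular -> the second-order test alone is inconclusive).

Compute the Hessian H = grad^2 f:
  H = [[4, 6], [6, 9]]
Verify stationarity: grad f(x*) = H x* + g = (0, 0).
Eigenvalues of H: 0, 13.
H has a zero eigenvalue (singular; positive semidefinite but not definite), so H is neither positive definite, negative definite, nor indefinite. The second-order test alone is inconclusive -> degen.
(Indeed, f is constant along the null direction of H through x*, so x* is not a strict local extremum.)

degen


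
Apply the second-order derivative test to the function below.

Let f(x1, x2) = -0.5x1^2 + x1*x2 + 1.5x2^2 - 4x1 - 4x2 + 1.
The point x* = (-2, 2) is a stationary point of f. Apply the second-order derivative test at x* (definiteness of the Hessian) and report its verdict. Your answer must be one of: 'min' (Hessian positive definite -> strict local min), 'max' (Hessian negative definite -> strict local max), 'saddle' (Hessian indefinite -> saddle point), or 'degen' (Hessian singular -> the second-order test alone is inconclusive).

Compute the Hessian H = grad^2 f:
  H = [[-1, 1], [1, 3]]
Verify stationarity: grad f(x*) = H x* + g = (0, 0).
Eigenvalues of H: -1.2361, 3.2361.
Eigenvalues have mixed signs, so H is indefinite -> x* is a saddle point.

saddle


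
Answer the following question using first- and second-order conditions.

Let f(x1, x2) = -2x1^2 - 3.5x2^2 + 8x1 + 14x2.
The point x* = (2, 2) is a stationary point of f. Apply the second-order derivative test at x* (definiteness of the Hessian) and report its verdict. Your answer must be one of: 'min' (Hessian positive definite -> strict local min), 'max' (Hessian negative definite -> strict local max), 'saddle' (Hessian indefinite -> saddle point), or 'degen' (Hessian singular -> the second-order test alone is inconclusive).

Compute the Hessian H = grad^2 f:
  H = [[-4, 0], [0, -7]]
Verify stationarity: grad f(x*) = H x* + g = (0, 0).
Eigenvalues of H: -7, -4.
Both eigenvalues < 0, so H is negative definite -> x* is a strict local max.

max


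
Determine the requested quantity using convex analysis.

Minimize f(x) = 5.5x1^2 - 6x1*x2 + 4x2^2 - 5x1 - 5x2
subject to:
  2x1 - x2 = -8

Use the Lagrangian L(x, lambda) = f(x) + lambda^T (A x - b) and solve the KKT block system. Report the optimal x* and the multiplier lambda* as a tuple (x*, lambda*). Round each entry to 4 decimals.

Form the Lagrangian:
  L(x, lambda) = (1/2) x^T Q x + c^T x + lambda^T (A x - b)
Stationarity (grad_x L = 0): Q x + c + A^T lambda = 0.
Primal feasibility: A x = b.

This gives the KKT block system:
  [ Q   A^T ] [ x     ]   [-c ]
  [ A    0  ] [ lambda ] = [ b ]

Solving the linear system:
  x*      = (-3.4211, 1.1579)
  lambda* = (24.7895)
  f(x*)   = 104.8158

x* = (-3.4211, 1.1579), lambda* = (24.7895)


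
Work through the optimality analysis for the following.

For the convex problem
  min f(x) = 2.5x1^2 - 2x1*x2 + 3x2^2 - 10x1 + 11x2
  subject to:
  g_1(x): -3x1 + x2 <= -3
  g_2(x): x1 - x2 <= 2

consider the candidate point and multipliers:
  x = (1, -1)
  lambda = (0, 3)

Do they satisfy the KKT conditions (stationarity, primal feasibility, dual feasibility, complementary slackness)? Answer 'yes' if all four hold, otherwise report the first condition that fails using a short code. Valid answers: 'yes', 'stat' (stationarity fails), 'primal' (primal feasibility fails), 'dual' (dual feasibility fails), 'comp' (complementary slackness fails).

Gradient of f: grad f(x) = Q x + c = (-3, 3)
Constraint values g_i(x) = a_i^T x - b_i:
  g_1((1, -1)) = -1
  g_2((1, -1)) = 0
Stationarity residual: grad f(x) + sum_i lambda_i a_i = (0, 0)
  -> stationarity OK
Primal feasibility (all g_i <= 0): OK
Dual feasibility (all lambda_i >= 0): OK
Complementary slackness (lambda_i * g_i(x) = 0 for all i): OK

Verdict: yes, KKT holds.

yes


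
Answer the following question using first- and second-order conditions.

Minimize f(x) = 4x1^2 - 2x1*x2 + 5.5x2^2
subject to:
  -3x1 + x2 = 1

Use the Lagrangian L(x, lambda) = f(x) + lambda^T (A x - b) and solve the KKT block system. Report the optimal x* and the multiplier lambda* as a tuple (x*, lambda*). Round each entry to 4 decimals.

Form the Lagrangian:
  L(x, lambda) = (1/2) x^T Q x + c^T x + lambda^T (A x - b)
Stationarity (grad_x L = 0): Q x + c + A^T lambda = 0.
Primal feasibility: A x = b.

This gives the KKT block system:
  [ Q   A^T ] [ x     ]   [-c ]
  [ A    0  ] [ lambda ] = [ b ]

Solving the linear system:
  x*      = (-0.3263, 0.0211)
  lambda* = (-0.8842)
  f(x*)   = 0.4421

x* = (-0.3263, 0.0211), lambda* = (-0.8842)


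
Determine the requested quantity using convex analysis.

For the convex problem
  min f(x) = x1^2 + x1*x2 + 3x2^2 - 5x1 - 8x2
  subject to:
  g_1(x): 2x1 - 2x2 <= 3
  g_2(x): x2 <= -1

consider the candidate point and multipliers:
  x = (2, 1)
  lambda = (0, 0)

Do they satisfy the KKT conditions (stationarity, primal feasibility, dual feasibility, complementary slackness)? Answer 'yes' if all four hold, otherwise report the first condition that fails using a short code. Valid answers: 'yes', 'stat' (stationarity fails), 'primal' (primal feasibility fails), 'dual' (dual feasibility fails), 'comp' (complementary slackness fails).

Gradient of f: grad f(x) = Q x + c = (0, 0)
Constraint values g_i(x) = a_i^T x - b_i:
  g_1((2, 1)) = -1
  g_2((2, 1)) = 2
Stationarity residual: grad f(x) + sum_i lambda_i a_i = (0, 0)
  -> stationarity OK
Primal feasibility (all g_i <= 0): FAILS
Dual feasibility (all lambda_i >= 0): OK
Complementary slackness (lambda_i * g_i(x) = 0 for all i): OK

Verdict: the first failing condition is primal_feasibility -> primal.

primal


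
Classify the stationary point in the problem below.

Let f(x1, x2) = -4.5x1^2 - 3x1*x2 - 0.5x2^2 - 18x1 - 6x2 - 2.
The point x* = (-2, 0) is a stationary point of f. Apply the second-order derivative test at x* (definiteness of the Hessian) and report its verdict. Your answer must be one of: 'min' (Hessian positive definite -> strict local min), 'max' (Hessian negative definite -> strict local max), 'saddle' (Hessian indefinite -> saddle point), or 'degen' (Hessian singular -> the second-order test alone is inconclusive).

Compute the Hessian H = grad^2 f:
  H = [[-9, -3], [-3, -1]]
Verify stationarity: grad f(x*) = H x* + g = (0, 0).
Eigenvalues of H: -10, 0.
H has a zero eigenvalue (singular; negative semidefinite but not definite), so H is neither positive definite, negative definite, nor indefinite. The second-order test alone is inconclusive -> degen.
(Indeed, f is constant along the null direction of H through x*, so x* is not a strict local extremum.)

degen


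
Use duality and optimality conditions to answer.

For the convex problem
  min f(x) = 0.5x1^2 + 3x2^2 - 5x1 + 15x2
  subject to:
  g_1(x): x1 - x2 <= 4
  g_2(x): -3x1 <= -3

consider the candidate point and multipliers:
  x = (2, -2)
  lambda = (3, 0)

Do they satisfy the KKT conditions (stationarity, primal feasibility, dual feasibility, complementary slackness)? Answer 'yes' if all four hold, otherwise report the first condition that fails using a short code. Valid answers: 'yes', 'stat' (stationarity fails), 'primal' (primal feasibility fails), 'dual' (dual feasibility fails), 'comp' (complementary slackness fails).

Gradient of f: grad f(x) = Q x + c = (-3, 3)
Constraint values g_i(x) = a_i^T x - b_i:
  g_1((2, -2)) = 0
  g_2((2, -2)) = -3
Stationarity residual: grad f(x) + sum_i lambda_i a_i = (0, 0)
  -> stationarity OK
Primal feasibility (all g_i <= 0): OK
Dual feasibility (all lambda_i >= 0): OK
Complementary slackness (lambda_i * g_i(x) = 0 for all i): OK

Verdict: yes, KKT holds.

yes


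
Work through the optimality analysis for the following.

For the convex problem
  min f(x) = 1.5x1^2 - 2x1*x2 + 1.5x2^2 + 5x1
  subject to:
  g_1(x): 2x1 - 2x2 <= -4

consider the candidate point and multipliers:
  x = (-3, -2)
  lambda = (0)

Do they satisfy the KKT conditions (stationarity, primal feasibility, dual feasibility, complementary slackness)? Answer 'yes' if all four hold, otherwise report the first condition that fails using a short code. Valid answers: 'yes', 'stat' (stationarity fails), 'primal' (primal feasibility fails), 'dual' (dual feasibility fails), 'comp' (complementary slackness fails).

Gradient of f: grad f(x) = Q x + c = (0, 0)
Constraint values g_i(x) = a_i^T x - b_i:
  g_1((-3, -2)) = 2
Stationarity residual: grad f(x) + sum_i lambda_i a_i = (0, 0)
  -> stationarity OK
Primal feasibility (all g_i <= 0): FAILS
Dual feasibility (all lambda_i >= 0): OK
Complementary slackness (lambda_i * g_i(x) = 0 for all i): OK

Verdict: the first failing condition is primal_feasibility -> primal.

primal


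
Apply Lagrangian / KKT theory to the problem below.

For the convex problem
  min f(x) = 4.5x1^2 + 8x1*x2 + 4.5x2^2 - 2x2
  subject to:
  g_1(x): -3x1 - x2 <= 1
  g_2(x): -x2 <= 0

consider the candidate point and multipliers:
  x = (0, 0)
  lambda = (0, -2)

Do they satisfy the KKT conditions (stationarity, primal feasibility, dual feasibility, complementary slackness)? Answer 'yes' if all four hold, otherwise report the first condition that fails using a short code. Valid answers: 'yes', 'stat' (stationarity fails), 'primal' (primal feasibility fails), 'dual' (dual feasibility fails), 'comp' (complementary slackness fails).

Gradient of f: grad f(x) = Q x + c = (0, -2)
Constraint values g_i(x) = a_i^T x - b_i:
  g_1((0, 0)) = -1
  g_2((0, 0)) = 0
Stationarity residual: grad f(x) + sum_i lambda_i a_i = (0, 0)
  -> stationarity OK
Primal feasibility (all g_i <= 0): OK
Dual feasibility (all lambda_i >= 0): FAILS
Complementary slackness (lambda_i * g_i(x) = 0 for all i): OK

Verdict: the first failing condition is dual_feasibility -> dual.

dual


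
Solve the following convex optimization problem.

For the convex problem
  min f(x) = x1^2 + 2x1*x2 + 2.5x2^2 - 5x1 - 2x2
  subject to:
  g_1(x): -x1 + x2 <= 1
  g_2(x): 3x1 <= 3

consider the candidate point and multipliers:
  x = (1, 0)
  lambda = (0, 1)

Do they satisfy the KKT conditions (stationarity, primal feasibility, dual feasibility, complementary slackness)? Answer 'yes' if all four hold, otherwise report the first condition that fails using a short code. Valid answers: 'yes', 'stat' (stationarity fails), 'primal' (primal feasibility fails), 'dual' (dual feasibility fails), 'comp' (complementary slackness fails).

Gradient of f: grad f(x) = Q x + c = (-3, 0)
Constraint values g_i(x) = a_i^T x - b_i:
  g_1((1, 0)) = -2
  g_2((1, 0)) = 0
Stationarity residual: grad f(x) + sum_i lambda_i a_i = (0, 0)
  -> stationarity OK
Primal feasibility (all g_i <= 0): OK
Dual feasibility (all lambda_i >= 0): OK
Complementary slackness (lambda_i * g_i(x) = 0 for all i): OK

Verdict: yes, KKT holds.

yes


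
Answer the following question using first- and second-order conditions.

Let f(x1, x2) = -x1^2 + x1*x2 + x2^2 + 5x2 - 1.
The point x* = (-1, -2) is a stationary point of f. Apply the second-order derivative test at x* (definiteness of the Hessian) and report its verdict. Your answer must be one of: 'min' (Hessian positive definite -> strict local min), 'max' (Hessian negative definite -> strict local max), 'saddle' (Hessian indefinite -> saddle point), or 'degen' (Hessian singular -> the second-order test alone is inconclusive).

Compute the Hessian H = grad^2 f:
  H = [[-2, 1], [1, 2]]
Verify stationarity: grad f(x*) = H x* + g = (0, 0).
Eigenvalues of H: -2.2361, 2.2361.
Eigenvalues have mixed signs, so H is indefinite -> x* is a saddle point.

saddle


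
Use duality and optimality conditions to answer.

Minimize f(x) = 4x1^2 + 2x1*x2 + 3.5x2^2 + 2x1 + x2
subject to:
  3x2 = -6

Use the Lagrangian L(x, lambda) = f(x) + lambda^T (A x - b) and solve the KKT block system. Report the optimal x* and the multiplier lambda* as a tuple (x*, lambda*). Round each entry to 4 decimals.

Form the Lagrangian:
  L(x, lambda) = (1/2) x^T Q x + c^T x + lambda^T (A x - b)
Stationarity (grad_x L = 0): Q x + c + A^T lambda = 0.
Primal feasibility: A x = b.

This gives the KKT block system:
  [ Q   A^T ] [ x     ]   [-c ]
  [ A    0  ] [ lambda ] = [ b ]

Solving the linear system:
  x*      = (0.25, -2)
  lambda* = (4.1667)
  f(x*)   = 11.75

x* = (0.25, -2), lambda* = (4.1667)


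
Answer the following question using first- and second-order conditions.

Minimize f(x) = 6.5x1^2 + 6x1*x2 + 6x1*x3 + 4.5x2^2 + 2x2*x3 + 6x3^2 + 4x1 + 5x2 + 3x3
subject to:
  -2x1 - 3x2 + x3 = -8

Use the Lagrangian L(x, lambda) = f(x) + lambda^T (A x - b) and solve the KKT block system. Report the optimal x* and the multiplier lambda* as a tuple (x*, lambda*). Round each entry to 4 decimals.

Form the Lagrangian:
  L(x, lambda) = (1/2) x^T Q x + c^T x + lambda^T (A x - b)
Stationarity (grad_x L = 0): Q x + c + A^T lambda = 0.
Primal feasibility: A x = b.

This gives the KKT block system:
  [ Q   A^T ] [ x     ]   [-c ]
  [ A    0  ] [ lambda ] = [ b ]

Solving the linear system:
  x*      = (0.6943, 1.7098, -1.4819)
  lambda* = (7.1969)
  f(x*)   = 32.228

x* = (0.6943, 1.7098, -1.4819), lambda* = (7.1969)


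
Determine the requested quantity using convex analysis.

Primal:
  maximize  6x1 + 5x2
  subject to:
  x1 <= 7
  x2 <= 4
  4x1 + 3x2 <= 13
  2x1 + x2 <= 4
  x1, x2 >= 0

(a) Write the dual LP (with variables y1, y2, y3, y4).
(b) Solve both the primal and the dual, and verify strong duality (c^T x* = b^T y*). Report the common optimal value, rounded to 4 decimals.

The standard primal-dual pair for 'max c^T x s.t. A x <= b, x >= 0' is:
  Dual:  min b^T y  s.t.  A^T y >= c,  y >= 0.

So the dual LP is:
  minimize  7y1 + 4y2 + 13y3 + 4y4
  subject to:
    y1 + 4y3 + 2y4 >= 6
    y2 + 3y3 + y4 >= 5
    y1, y2, y3, y4 >= 0

Solving the primal: x* = (0, 4).
  primal value c^T x* = 20.
Solving the dual: y* = (0, 2, 0, 3).
  dual value b^T y* = 20.
Strong duality: c^T x* = b^T y*. Confirmed.

20


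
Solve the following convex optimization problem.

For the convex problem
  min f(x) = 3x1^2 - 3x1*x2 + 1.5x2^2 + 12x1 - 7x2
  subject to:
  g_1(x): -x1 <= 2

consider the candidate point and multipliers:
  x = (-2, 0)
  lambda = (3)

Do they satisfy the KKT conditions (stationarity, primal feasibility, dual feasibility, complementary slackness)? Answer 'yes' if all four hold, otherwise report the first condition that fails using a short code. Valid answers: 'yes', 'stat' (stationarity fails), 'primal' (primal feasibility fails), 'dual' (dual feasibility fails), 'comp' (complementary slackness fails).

Gradient of f: grad f(x) = Q x + c = (0, -1)
Constraint values g_i(x) = a_i^T x - b_i:
  g_1((-2, 0)) = 0
Stationarity residual: grad f(x) + sum_i lambda_i a_i = (-3, -1)
  -> stationarity FAILS
Primal feasibility (all g_i <= 0): OK
Dual feasibility (all lambda_i >= 0): OK
Complementary slackness (lambda_i * g_i(x) = 0 for all i): OK

Verdict: the first failing condition is stationarity -> stat.

stat


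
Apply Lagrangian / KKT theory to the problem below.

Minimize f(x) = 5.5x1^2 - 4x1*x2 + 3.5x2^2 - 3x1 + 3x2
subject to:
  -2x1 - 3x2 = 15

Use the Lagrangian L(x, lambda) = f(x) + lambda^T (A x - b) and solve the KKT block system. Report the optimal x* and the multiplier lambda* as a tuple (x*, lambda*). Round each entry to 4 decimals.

Form the Lagrangian:
  L(x, lambda) = (1/2) x^T Q x + c^T x + lambda^T (A x - b)
Stationarity (grad_x L = 0): Q x + c + A^T lambda = 0.
Primal feasibility: A x = b.

This gives the KKT block system:
  [ Q   A^T ] [ x     ]   [-c ]
  [ A    0  ] [ lambda ] = [ b ]

Solving the linear system:
  x*      = (-1.9714, -3.6857)
  lambda* = (-4.9714)
  f(x*)   = 34.7143

x* = (-1.9714, -3.6857), lambda* = (-4.9714)


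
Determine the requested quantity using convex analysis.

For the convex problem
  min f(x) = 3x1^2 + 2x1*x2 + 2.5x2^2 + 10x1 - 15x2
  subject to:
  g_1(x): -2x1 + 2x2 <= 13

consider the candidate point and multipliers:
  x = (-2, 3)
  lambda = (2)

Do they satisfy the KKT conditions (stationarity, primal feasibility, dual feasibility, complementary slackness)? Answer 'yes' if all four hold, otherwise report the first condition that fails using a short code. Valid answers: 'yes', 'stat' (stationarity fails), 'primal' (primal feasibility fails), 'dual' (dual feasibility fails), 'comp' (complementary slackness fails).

Gradient of f: grad f(x) = Q x + c = (4, -4)
Constraint values g_i(x) = a_i^T x - b_i:
  g_1((-2, 3)) = -3
Stationarity residual: grad f(x) + sum_i lambda_i a_i = (0, 0)
  -> stationarity OK
Primal feasibility (all g_i <= 0): OK
Dual feasibility (all lambda_i >= 0): OK
Complementary slackness (lambda_i * g_i(x) = 0 for all i): FAILS

Verdict: the first failing condition is complementary_slackness -> comp.

comp


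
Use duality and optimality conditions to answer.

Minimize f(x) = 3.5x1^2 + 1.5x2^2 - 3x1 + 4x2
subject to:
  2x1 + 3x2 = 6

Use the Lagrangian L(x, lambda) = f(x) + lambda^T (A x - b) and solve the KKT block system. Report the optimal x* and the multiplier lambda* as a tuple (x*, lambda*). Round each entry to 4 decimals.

Form the Lagrangian:
  L(x, lambda) = (1/2) x^T Q x + c^T x + lambda^T (A x - b)
Stationarity (grad_x L = 0): Q x + c + A^T lambda = 0.
Primal feasibility: A x = b.

This gives the KKT block system:
  [ Q   A^T ] [ x     ]   [-c ]
  [ A    0  ] [ lambda ] = [ b ]

Solving the linear system:
  x*      = (1.16, 1.2267)
  lambda* = (-2.56)
  f(x*)   = 8.3933

x* = (1.16, 1.2267), lambda* = (-2.56)


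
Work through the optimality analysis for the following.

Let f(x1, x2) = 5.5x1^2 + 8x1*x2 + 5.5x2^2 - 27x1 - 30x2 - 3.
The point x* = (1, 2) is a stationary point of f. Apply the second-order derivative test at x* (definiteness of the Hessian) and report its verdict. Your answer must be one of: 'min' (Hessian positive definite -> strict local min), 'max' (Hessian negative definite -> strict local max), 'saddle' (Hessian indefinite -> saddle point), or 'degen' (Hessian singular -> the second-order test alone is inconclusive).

Compute the Hessian H = grad^2 f:
  H = [[11, 8], [8, 11]]
Verify stationarity: grad f(x*) = H x* + g = (0, 0).
Eigenvalues of H: 3, 19.
Both eigenvalues > 0, so H is positive definite -> x* is a strict local min.

min


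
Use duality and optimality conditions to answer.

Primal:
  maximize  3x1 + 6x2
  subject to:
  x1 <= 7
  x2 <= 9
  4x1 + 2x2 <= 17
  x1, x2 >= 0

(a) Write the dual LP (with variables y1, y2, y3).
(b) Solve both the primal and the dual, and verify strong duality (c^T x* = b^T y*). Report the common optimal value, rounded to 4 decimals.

The standard primal-dual pair for 'max c^T x s.t. A x <= b, x >= 0' is:
  Dual:  min b^T y  s.t.  A^T y >= c,  y >= 0.

So the dual LP is:
  minimize  7y1 + 9y2 + 17y3
  subject to:
    y1 + 4y3 >= 3
    y2 + 2y3 >= 6
    y1, y2, y3 >= 0

Solving the primal: x* = (0, 8.5).
  primal value c^T x* = 51.
Solving the dual: y* = (0, 0, 3).
  dual value b^T y* = 51.
Strong duality: c^T x* = b^T y*. Confirmed.

51


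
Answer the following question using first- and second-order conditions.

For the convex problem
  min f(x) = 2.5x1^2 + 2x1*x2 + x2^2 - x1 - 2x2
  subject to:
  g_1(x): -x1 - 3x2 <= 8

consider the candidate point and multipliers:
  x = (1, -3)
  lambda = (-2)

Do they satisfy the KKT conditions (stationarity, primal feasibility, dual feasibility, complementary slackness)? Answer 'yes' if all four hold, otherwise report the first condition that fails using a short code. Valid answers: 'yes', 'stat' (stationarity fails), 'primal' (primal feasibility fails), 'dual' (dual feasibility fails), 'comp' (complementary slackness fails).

Gradient of f: grad f(x) = Q x + c = (-2, -6)
Constraint values g_i(x) = a_i^T x - b_i:
  g_1((1, -3)) = 0
Stationarity residual: grad f(x) + sum_i lambda_i a_i = (0, 0)
  -> stationarity OK
Primal feasibility (all g_i <= 0): OK
Dual feasibility (all lambda_i >= 0): FAILS
Complementary slackness (lambda_i * g_i(x) = 0 for all i): OK

Verdict: the first failing condition is dual_feasibility -> dual.

dual


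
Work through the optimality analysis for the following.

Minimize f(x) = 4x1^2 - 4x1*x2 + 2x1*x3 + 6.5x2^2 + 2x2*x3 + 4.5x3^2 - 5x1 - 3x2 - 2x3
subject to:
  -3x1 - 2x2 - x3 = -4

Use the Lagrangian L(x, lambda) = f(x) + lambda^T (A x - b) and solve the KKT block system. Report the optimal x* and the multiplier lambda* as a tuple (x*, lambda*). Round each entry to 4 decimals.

Form the Lagrangian:
  L(x, lambda) = (1/2) x^T Q x + c^T x + lambda^T (A x - b)
Stationarity (grad_x L = 0): Q x + c + A^T lambda = 0.
Primal feasibility: A x = b.

This gives the KKT block system:
  [ Q   A^T ] [ x     ]   [-c ]
  [ A    0  ] [ lambda ] = [ b ]

Solving the linear system:
  x*      = (0.9884, 0.5723, -0.1098)
  lambda* = (0.1329)
  f(x*)   = -2.9538

x* = (0.9884, 0.5723, -0.1098), lambda* = (0.1329)


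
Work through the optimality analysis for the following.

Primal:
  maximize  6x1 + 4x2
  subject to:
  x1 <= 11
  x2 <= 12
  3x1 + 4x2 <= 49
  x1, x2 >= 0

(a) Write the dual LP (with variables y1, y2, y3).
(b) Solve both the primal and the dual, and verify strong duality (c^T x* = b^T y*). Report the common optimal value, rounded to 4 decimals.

The standard primal-dual pair for 'max c^T x s.t. A x <= b, x >= 0' is:
  Dual:  min b^T y  s.t.  A^T y >= c,  y >= 0.

So the dual LP is:
  minimize  11y1 + 12y2 + 49y3
  subject to:
    y1 + 3y3 >= 6
    y2 + 4y3 >= 4
    y1, y2, y3 >= 0

Solving the primal: x* = (11, 4).
  primal value c^T x* = 82.
Solving the dual: y* = (3, 0, 1).
  dual value b^T y* = 82.
Strong duality: c^T x* = b^T y*. Confirmed.

82


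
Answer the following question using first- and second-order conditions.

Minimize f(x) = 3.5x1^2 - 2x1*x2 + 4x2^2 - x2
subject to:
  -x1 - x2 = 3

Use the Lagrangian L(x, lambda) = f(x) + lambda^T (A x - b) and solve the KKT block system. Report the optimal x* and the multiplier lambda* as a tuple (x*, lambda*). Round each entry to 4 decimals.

Form the Lagrangian:
  L(x, lambda) = (1/2) x^T Q x + c^T x + lambda^T (A x - b)
Stationarity (grad_x L = 0): Q x + c + A^T lambda = 0.
Primal feasibility: A x = b.

This gives the KKT block system:
  [ Q   A^T ] [ x     ]   [-c ]
  [ A    0  ] [ lambda ] = [ b ]

Solving the linear system:
  x*      = (-1.6316, -1.3684)
  lambda* = (-8.6842)
  f(x*)   = 13.7105

x* = (-1.6316, -1.3684), lambda* = (-8.6842)


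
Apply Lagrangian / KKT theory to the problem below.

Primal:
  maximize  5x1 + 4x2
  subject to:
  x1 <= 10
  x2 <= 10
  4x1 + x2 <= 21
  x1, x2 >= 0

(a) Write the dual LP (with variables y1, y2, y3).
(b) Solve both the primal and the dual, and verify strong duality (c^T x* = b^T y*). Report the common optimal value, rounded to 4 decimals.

The standard primal-dual pair for 'max c^T x s.t. A x <= b, x >= 0' is:
  Dual:  min b^T y  s.t.  A^T y >= c,  y >= 0.

So the dual LP is:
  minimize  10y1 + 10y2 + 21y3
  subject to:
    y1 + 4y3 >= 5
    y2 + y3 >= 4
    y1, y2, y3 >= 0

Solving the primal: x* = (2.75, 10).
  primal value c^T x* = 53.75.
Solving the dual: y* = (0, 2.75, 1.25).
  dual value b^T y* = 53.75.
Strong duality: c^T x* = b^T y*. Confirmed.

53.75


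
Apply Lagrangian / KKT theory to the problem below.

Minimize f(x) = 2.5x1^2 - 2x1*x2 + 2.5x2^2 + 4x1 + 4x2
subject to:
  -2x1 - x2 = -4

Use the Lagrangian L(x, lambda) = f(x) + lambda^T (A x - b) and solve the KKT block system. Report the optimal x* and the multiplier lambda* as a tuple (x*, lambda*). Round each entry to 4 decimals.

Form the Lagrangian:
  L(x, lambda) = (1/2) x^T Q x + c^T x + lambda^T (A x - b)
Stationarity (grad_x L = 0): Q x + c + A^T lambda = 0.
Primal feasibility: A x = b.

This gives the KKT block system:
  [ Q   A^T ] [ x     ]   [-c ]
  [ A    0  ] [ lambda ] = [ b ]

Solving the linear system:
  x*      = (1.5758, 0.8485)
  lambda* = (5.0909)
  f(x*)   = 15.0303

x* = (1.5758, 0.8485), lambda* = (5.0909)


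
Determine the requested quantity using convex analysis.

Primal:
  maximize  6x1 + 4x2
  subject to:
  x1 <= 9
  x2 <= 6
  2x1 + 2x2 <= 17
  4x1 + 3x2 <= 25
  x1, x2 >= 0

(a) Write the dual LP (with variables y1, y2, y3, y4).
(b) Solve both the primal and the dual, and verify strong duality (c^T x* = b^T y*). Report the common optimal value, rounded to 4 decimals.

The standard primal-dual pair for 'max c^T x s.t. A x <= b, x >= 0' is:
  Dual:  min b^T y  s.t.  A^T y >= c,  y >= 0.

So the dual LP is:
  minimize  9y1 + 6y2 + 17y3 + 25y4
  subject to:
    y1 + 2y3 + 4y4 >= 6
    y2 + 2y3 + 3y4 >= 4
    y1, y2, y3, y4 >= 0

Solving the primal: x* = (6.25, 0).
  primal value c^T x* = 37.5.
Solving the dual: y* = (0, 0, 0, 1.5).
  dual value b^T y* = 37.5.
Strong duality: c^T x* = b^T y*. Confirmed.

37.5


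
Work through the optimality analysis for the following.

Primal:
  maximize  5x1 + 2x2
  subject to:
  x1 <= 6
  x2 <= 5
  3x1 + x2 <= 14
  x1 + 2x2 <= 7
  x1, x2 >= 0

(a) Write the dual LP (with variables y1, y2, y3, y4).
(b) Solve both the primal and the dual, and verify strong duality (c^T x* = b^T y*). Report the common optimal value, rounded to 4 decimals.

The standard primal-dual pair for 'max c^T x s.t. A x <= b, x >= 0' is:
  Dual:  min b^T y  s.t.  A^T y >= c,  y >= 0.

So the dual LP is:
  minimize  6y1 + 5y2 + 14y3 + 7y4
  subject to:
    y1 + 3y3 + y4 >= 5
    y2 + y3 + 2y4 >= 2
    y1, y2, y3, y4 >= 0

Solving the primal: x* = (4.2, 1.4).
  primal value c^T x* = 23.8.
Solving the dual: y* = (0, 0, 1.6, 0.2).
  dual value b^T y* = 23.8.
Strong duality: c^T x* = b^T y*. Confirmed.

23.8


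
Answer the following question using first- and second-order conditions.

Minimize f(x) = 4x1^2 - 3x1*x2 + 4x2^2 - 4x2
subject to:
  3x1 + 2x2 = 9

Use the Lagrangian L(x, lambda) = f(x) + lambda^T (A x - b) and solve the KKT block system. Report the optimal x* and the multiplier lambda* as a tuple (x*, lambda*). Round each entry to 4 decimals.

Form the Lagrangian:
  L(x, lambda) = (1/2) x^T Q x + c^T x + lambda^T (A x - b)
Stationarity (grad_x L = 0): Q x + c + A^T lambda = 0.
Primal feasibility: A x = b.

This gives the KKT block system:
  [ Q   A^T ] [ x     ]   [-c ]
  [ A    0  ] [ lambda ] = [ b ]

Solving the linear system:
  x*      = (1.7571, 1.8643)
  lambda* = (-2.8214)
  f(x*)   = 8.9679

x* = (1.7571, 1.8643), lambda* = (-2.8214)


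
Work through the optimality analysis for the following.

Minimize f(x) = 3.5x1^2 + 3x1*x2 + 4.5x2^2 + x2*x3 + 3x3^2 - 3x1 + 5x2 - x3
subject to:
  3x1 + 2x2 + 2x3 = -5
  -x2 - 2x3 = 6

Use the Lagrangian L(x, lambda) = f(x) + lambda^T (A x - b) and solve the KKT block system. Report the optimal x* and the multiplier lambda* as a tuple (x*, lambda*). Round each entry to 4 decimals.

Form the Lagrangian:
  L(x, lambda) = (1/2) x^T Q x + c^T x + lambda^T (A x - b)
Stationarity (grad_x L = 0): Q x + c + A^T lambda = 0.
Primal feasibility: A x = b.

This gives the KKT block system:
  [ Q   A^T ] [ x     ]   [-c ]
  [ A    0  ] [ lambda ] = [ b ]

Solving the linear system:
  x*      = (0.8456, -1.5369, -2.2315)
  lambda* = (0.5638, -7.3993)
  f(x*)   = 19.6124

x* = (0.8456, -1.5369, -2.2315), lambda* = (0.5638, -7.3993)


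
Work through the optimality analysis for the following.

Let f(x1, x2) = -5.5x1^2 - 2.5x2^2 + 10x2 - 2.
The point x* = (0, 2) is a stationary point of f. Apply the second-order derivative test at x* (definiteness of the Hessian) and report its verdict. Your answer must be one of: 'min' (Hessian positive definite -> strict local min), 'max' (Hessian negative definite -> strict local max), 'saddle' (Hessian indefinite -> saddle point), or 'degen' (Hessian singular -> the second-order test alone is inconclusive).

Compute the Hessian H = grad^2 f:
  H = [[-11, 0], [0, -5]]
Verify stationarity: grad f(x*) = H x* + g = (0, 0).
Eigenvalues of H: -11, -5.
Both eigenvalues < 0, so H is negative definite -> x* is a strict local max.

max


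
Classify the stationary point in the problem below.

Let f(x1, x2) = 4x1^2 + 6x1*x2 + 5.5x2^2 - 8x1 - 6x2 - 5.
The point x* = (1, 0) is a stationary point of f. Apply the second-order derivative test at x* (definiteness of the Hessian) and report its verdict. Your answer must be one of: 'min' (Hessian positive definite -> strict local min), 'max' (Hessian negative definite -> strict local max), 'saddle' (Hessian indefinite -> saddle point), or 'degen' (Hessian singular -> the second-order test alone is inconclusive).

Compute the Hessian H = grad^2 f:
  H = [[8, 6], [6, 11]]
Verify stationarity: grad f(x*) = H x* + g = (0, 0).
Eigenvalues of H: 3.3153, 15.6847.
Both eigenvalues > 0, so H is positive definite -> x* is a strict local min.

min


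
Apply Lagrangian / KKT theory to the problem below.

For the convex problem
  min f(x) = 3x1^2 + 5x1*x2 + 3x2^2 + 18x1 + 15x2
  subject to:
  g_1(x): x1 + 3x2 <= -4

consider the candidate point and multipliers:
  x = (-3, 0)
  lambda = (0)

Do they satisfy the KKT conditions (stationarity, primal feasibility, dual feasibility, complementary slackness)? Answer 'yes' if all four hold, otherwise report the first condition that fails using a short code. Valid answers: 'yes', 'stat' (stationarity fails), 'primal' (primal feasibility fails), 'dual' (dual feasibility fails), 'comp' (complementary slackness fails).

Gradient of f: grad f(x) = Q x + c = (0, 0)
Constraint values g_i(x) = a_i^T x - b_i:
  g_1((-3, 0)) = 1
Stationarity residual: grad f(x) + sum_i lambda_i a_i = (0, 0)
  -> stationarity OK
Primal feasibility (all g_i <= 0): FAILS
Dual feasibility (all lambda_i >= 0): OK
Complementary slackness (lambda_i * g_i(x) = 0 for all i): OK

Verdict: the first failing condition is primal_feasibility -> primal.

primal


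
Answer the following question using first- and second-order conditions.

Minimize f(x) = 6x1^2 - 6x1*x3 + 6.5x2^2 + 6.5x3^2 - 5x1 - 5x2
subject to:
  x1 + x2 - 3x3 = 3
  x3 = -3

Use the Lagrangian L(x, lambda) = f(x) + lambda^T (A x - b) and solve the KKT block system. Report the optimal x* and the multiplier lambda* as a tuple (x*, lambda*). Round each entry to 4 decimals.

Form the Lagrangian:
  L(x, lambda) = (1/2) x^T Q x + c^T x + lambda^T (A x - b)
Stationarity (grad_x L = 0): Q x + c + A^T lambda = 0.
Primal feasibility: A x = b.

This gives the KKT block system:
  [ Q   A^T ] [ x     ]   [-c ]
  [ A    0  ] [ lambda ] = [ b ]

Solving the linear system:
  x*      = (-3.84, -2.16, -3)
  lambda* = (33.08, 115.2)
  f(x*)   = 138.18

x* = (-3.84, -2.16, -3), lambda* = (33.08, 115.2)


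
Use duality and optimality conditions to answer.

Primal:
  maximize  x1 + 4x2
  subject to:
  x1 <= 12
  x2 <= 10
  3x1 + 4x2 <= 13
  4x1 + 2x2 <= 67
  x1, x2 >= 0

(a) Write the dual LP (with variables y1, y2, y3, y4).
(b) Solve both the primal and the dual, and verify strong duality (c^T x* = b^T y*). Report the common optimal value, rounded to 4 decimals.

The standard primal-dual pair for 'max c^T x s.t. A x <= b, x >= 0' is:
  Dual:  min b^T y  s.t.  A^T y >= c,  y >= 0.

So the dual LP is:
  minimize  12y1 + 10y2 + 13y3 + 67y4
  subject to:
    y1 + 3y3 + 4y4 >= 1
    y2 + 4y3 + 2y4 >= 4
    y1, y2, y3, y4 >= 0

Solving the primal: x* = (0, 3.25).
  primal value c^T x* = 13.
Solving the dual: y* = (0, 0, 1, 0).
  dual value b^T y* = 13.
Strong duality: c^T x* = b^T y*. Confirmed.

13


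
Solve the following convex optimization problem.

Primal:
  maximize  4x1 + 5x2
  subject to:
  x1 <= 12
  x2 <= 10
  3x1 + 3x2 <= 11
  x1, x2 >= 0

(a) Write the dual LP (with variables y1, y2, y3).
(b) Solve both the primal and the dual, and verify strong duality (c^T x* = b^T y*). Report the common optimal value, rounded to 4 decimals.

The standard primal-dual pair for 'max c^T x s.t. A x <= b, x >= 0' is:
  Dual:  min b^T y  s.t.  A^T y >= c,  y >= 0.

So the dual LP is:
  minimize  12y1 + 10y2 + 11y3
  subject to:
    y1 + 3y3 >= 4
    y2 + 3y3 >= 5
    y1, y2, y3 >= 0

Solving the primal: x* = (0, 3.6667).
  primal value c^T x* = 18.3333.
Solving the dual: y* = (0, 0, 1.6667).
  dual value b^T y* = 18.3333.
Strong duality: c^T x* = b^T y*. Confirmed.

18.3333


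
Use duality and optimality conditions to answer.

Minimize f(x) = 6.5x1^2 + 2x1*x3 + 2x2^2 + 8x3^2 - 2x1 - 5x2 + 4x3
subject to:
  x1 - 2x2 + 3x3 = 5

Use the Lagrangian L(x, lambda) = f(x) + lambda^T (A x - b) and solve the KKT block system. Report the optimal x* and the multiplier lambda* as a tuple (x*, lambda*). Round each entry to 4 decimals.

Form the Lagrangian:
  L(x, lambda) = (1/2) x^T Q x + c^T x + lambda^T (A x - b)
Stationarity (grad_x L = 0): Q x + c + A^T lambda = 0.
Primal feasibility: A x = b.

This gives the KKT block system:
  [ Q   A^T ] [ x     ]   [-c ]
  [ A    0  ] [ lambda ] = [ b ]

Solving the linear system:
  x*      = (0.4462, -1.3008, 0.6508)
  lambda* = (-5.1015)
  f(x*)   = 16.8612

x* = (0.4462, -1.3008, 0.6508), lambda* = (-5.1015)


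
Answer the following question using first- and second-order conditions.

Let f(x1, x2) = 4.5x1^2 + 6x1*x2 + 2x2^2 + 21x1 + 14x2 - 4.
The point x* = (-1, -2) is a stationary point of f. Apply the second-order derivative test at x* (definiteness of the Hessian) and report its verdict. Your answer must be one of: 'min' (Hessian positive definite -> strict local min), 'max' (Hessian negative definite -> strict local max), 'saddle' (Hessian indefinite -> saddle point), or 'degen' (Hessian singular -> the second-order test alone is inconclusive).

Compute the Hessian H = grad^2 f:
  H = [[9, 6], [6, 4]]
Verify stationarity: grad f(x*) = H x* + g = (0, 0).
Eigenvalues of H: 0, 13.
H has a zero eigenvalue (singular; positive semidefinite but not definite), so H is neither positive definite, negative definite, nor indefinite. The second-order test alone is inconclusive -> degen.
(Indeed, f is constant along the null direction of H through x*, so x* is not a strict local extremum.)

degen


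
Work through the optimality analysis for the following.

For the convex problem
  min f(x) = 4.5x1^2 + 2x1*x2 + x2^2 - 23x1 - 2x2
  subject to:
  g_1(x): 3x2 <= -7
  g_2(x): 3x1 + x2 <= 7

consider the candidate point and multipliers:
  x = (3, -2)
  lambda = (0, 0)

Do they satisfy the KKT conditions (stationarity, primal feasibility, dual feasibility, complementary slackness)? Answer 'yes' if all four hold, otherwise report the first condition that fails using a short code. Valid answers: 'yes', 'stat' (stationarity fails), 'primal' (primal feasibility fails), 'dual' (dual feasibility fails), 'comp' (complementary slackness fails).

Gradient of f: grad f(x) = Q x + c = (0, 0)
Constraint values g_i(x) = a_i^T x - b_i:
  g_1((3, -2)) = 1
  g_2((3, -2)) = 0
Stationarity residual: grad f(x) + sum_i lambda_i a_i = (0, 0)
  -> stationarity OK
Primal feasibility (all g_i <= 0): FAILS
Dual feasibility (all lambda_i >= 0): OK
Complementary slackness (lambda_i * g_i(x) = 0 for all i): OK

Verdict: the first failing condition is primal_feasibility -> primal.

primal
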